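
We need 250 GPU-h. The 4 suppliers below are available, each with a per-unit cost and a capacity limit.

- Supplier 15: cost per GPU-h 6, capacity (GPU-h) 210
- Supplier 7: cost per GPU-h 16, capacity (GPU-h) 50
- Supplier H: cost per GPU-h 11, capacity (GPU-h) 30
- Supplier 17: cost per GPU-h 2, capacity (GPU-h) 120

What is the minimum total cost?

1020

Cheapest first:
Supplier 17 (2): use full 120 → 130 GPU-h to go.
Supplier 15 at 6: take 130 of its 210 → requirement met.
Supplier H, Supplier 7: unused.
Cost = 120×2 + 130×6 = 1020.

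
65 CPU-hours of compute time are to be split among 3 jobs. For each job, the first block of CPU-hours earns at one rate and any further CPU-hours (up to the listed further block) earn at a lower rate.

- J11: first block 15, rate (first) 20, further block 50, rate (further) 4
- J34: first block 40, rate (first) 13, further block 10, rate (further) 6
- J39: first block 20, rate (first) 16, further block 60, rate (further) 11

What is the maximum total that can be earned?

Treat each block as its own option and order by rate: J11/tier1 20 > J39/tier1 16 > J34/tier1 13 > J39/tier2 11 > J34/tier2 6 > J11/tier2 4.
J11 tier1 at 20: fill all 15 ; 50 left.
J39/tier1 (16): +20 ; 30 left.
J34 tier1 at 13: only 30 left, fill 30.
Total = 20×15 + 16×20 + 13×30 = 1010.

1010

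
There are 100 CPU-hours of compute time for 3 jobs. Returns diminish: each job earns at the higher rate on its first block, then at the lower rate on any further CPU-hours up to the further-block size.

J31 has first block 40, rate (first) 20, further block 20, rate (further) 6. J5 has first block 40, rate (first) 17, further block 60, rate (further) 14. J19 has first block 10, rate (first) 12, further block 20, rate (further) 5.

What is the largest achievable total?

1760

Rank every tier by rate: J31/T1 20 > J5/T1 17 > J5/T2 14 > J19/T1 12 > J31/T2 6 > J19/T2 5.
J31 T1 at 20: fill all 40 ; 60 left.
Fill J5 T1 block (40 at 17) ; 20 left.
J5/T2: +20 of 60 at 14; pool empty.
Total = 20×40 + 17×40 + 14×20 = 1760.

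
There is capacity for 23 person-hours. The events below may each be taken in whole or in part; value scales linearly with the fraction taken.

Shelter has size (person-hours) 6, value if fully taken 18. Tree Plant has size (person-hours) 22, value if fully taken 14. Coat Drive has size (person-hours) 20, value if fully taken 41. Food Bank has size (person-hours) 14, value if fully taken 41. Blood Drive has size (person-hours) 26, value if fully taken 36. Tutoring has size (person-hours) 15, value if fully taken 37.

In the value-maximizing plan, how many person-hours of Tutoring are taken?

3

Best value per unit of size first: Shelter 18/6≈3, Food Bank 41/14≈2.93, Tutoring 37/15≈2.47, Coat Drive 41/20≈2.05, Blood Drive 36/26≈1.38, Tree Plant 14/22≈0.636.
Take all of Shelter (6 person-hours, value 18) → 17 person-hours left.
Take all of Food Bank (14 person-hours, value 41) → 3 person-hours left.
3 person-hours left: a 3/15 share of Tutoring gives 37×3/15 = 7.4.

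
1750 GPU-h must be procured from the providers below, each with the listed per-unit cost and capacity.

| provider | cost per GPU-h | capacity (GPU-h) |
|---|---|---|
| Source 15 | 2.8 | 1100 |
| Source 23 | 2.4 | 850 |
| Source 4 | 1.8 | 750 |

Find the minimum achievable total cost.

Cheapest first:
Source 4 (1.8): use full 750 — 1000 GPU-h to go.
Take 850 from Source 23 at 2.4 — need 150 more.
Source 15 (2.8): take the remaining 150 — done.
Cost = 750×1.8 + 850×2.4 + 150×2.8 = 3810.

3810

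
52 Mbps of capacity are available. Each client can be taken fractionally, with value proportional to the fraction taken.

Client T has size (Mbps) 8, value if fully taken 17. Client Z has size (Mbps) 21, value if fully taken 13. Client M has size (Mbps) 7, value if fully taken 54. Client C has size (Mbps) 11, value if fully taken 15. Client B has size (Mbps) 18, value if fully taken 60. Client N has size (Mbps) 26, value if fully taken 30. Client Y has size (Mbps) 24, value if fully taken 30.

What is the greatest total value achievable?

Rank by value-to-size ratio: Client M 54/7≈7.71, Client B 60/18≈3.33, Client T 17/8≈2.12, Client C 15/11≈1.36, Client Y 30/24≈1.25, Client N 30/26≈1.15, Client Z 13/21≈0.619.
Take all of Client M (7 Mbps, value 54) → 45 Mbps left.
Client B: take in full, 18 Mbps for value 60 → 27 left.
All 8 Mbps of Client T fit (value 17) → 19 remain.
Take all of Client C (11 Mbps, value 15) → 8 Mbps left.
Only 8 Mbps remain; take 8/24 of Client Y for value 30×8/24 = 10.
Total value = 156.

156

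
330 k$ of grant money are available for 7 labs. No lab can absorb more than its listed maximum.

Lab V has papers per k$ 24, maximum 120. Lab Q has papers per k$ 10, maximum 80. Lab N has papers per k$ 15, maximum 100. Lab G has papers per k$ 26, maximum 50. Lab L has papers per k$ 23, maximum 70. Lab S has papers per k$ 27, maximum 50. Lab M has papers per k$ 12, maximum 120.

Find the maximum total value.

Rank by papers per k$: Lab S 27 > Lab G 26 > Lab V 24 > Lab L 23 > Lab N 15 > Lab M 12 > Lab Q 10.
Lab S: +50 to 50 (cap) → 280 left.
Lab G: +50 to 50 (cap) → 230 left.
Lab V takes 120 to reach its cap of 120 → 110 left.
Lab L takes 70 to reach its cap of 70 → 40 left.
Lab N has room for 100 but only 40 remain, so it gets 40.
Total = 24×120 + 15×40 + 26×50 + 23×70 + 27×50 = 7740.

7740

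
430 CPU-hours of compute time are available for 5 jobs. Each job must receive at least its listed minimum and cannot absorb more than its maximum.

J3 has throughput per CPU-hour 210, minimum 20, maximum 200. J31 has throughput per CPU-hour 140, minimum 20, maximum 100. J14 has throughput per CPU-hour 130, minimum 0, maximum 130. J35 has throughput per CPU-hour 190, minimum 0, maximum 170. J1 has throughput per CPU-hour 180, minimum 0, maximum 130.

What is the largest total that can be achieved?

84300

Meeting every minimum uses 20+20+0+0+0 = 40 CPU-hours, leaving 390.
Order the jobs by throughput per CPU-hour: J3 210 > J35 190 > J1 180 > J31 140 > J14 130.
J3 takes 180 more to reach its cap of 200 — 210 left.
J35: +170 to 170 (cap) — 40 left.
J1 has room for 130 more but only 40 remain, so it gets 40.
Total = 210×200 + 140×20 + 190×170 + 180×40 = 84300.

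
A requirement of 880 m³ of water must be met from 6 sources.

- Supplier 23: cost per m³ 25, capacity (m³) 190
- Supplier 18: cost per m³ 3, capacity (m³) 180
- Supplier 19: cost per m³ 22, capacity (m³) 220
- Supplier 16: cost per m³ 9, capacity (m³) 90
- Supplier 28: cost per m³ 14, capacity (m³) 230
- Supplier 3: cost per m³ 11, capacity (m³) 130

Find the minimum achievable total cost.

Use sources in increasing cost order.
Supplier 18 at 3: take all 180 m³ → 700 still needed.
Supplier 16 (9): use full 90 → 610 m³ to go.
Supplier 3 (11): use full 130 → 480 m³ to go.
Take 230 from Supplier 28 at 14 → need 250 more.
Supplier 19 at 22: take all 220 m³ → 30 still needed.
Take 30 from Supplier 23 at 25 to finish.
Cost = 180×3 + 90×9 + 130×11 + 230×14 + 220×22 + 30×25 = 11590.

11590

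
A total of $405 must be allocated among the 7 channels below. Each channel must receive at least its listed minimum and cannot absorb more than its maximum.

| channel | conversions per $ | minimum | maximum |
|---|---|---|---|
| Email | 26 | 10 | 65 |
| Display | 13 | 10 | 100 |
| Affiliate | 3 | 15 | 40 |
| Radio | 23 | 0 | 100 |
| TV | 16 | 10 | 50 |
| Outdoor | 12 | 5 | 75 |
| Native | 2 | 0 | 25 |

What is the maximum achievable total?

7035

Meeting every minimum uses 10+10+15+0+10+5+0 = 50 $, leaving 355.
Rank by conversions per $: Email 26 > Radio 23 > TV 16 > Display 13 > Outdoor 12 > Affiliate 3 > Native 2.
Email takes 55 more to reach its cap of 65 → 300 left.
Give Radio 100 more to hit its cap of 100 → 200 left.
TV takes 40 more to reach its cap of 50 → 160 left.
Give Display 90 more to hit its cap of 100 → 70 left.
Outdoor: +70 to 75 (cap) → 0 left.
Total = 26×65 + 13×100 + 3×15 + 23×100 + 16×50 + 12×75 = 7035.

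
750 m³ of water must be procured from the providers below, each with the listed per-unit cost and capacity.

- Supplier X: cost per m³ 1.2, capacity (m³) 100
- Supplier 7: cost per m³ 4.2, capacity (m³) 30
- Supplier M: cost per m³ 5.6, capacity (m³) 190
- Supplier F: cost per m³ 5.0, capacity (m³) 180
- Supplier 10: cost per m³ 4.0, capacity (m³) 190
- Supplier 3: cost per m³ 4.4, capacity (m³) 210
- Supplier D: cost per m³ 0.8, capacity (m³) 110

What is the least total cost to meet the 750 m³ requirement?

2568

Use providers in increasing cost order.
Supplier D (0.8): use full 110 → 640 m³ to go.
Take 100 from Supplier X at 1.2 → need 540 more.
Supplier 10 (4.0): use full 190 → 350 m³ to go.
Supplier 7 (4.2): use full 30 → 320 m³ to go.
Supplier 3 at 4.4: take all 210 m³ → 110 still needed.
Supplier F at 5.0: take 110 of its 180 → requirement met.
Supplier M: unused.
Cost = 110×0.8 + 100×1.2 + 190×4.0 + 30×4.2 + 210×4.4 + 110×5.0 = 2568.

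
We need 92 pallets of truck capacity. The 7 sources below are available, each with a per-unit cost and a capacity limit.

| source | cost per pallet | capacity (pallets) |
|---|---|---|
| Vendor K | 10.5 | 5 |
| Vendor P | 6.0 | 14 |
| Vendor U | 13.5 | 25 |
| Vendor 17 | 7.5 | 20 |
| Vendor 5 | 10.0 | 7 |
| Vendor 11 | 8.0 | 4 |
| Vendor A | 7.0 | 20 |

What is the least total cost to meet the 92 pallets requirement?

Cheapest first:
Vendor P at 6.0: take all 14 pallets — 78 still needed.
Take 20 from Vendor A at 7.0 — need 58 more.
Vendor 17 (7.5): use full 20 — 38 pallets to go.
Take 4 from Vendor 11 at 8.0 — need 34 more.
Vendor 5 at 10.0: take all 7 pallets — 27 still needed.
Vendor K (10.5): use full 5 — 22 pallets to go.
Take 22 from Vendor U at 13.5 to finish.
Cost = 14×6.0 + 20×7.0 + 20×7.5 + 4×8.0 + 7×10.0 + 5×10.5 + 22×13.5 = 825.5.

825.5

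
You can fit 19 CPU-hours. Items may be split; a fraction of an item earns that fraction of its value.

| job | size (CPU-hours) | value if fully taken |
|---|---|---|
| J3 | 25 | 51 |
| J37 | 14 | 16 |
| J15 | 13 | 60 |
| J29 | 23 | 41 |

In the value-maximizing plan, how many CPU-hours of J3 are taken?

6

Best value per unit of size first: J15 60/13≈4.62, J3 51/25≈2.04, J29 41/23≈1.78, J37 16/14≈1.14.
J15: take in full, 13 CPU-hours for value 60 ; 6 left.
Only 6 CPU-hours remain; take 6/25 of J3 for value 51×6/25 = 12.24.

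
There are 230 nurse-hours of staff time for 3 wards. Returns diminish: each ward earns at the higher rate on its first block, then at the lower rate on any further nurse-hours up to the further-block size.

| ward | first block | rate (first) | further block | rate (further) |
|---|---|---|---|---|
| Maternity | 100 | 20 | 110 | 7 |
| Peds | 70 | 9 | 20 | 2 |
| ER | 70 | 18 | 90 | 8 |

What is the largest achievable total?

3800

Rank every tier by rate: Maternity/tier1 20 > ER/tier1 18 > Peds/tier1 9 > ER/tier2 8 > Maternity/tier2 7 > Peds/tier2 2.
Maternity/tier1 (20): +100 — 130 left.
ER/tier1 (18): +70 — 60 left.
Peds tier1 at 9: only 60 left, fill 60.
Total = 20×100 + 18×70 + 9×60 = 3800.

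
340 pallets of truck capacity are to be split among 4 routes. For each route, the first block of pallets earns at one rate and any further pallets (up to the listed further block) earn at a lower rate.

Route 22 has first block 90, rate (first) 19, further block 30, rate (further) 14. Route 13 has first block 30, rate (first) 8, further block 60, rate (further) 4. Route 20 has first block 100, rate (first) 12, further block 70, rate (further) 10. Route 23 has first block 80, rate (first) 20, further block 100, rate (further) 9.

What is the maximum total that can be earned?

Treat each block as its own option and order by rate: Route 23/tier1 20 > Route 22/tier1 19 > Route 22/tier2 14 > Route 20/tier1 12 > Route 20/tier2 10 > Route 23/tier2 9 > Route 13/tier1 8 > Route 13/tier2 4.
Route 23/tier1 (20): +80 → 260 left.
Route 22 tier1 at 19: fill all 90 → 170 left.
Route 22/tier2 (14): +30 → 140 left.
Route 20/tier1 (12): +100 → 40 left.
Route 20/tier2: +40 of 70 at 10; pool empty.
Total = 20×80 + 19×90 + 14×30 + 12×100 + 10×40 = 5330.

5330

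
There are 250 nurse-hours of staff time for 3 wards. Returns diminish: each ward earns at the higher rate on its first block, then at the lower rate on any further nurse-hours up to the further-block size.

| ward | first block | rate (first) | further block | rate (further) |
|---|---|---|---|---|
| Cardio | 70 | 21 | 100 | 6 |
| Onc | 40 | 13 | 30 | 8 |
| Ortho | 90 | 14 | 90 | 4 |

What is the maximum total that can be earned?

3610

Treat each block as its own option and order by rate: Cardio/T1 21 > Ortho/T1 14 > Onc/T1 13 > Onc/T2 8 > Cardio/T2 6 > Ortho/T2 4.
Cardio T1 at 21: fill all 70 — 180 left.
Ortho/T1 (14): +90 — 90 left.
Onc T1 at 13: fill all 40 — 50 left.
Onc/T2 (8): +30 — 20 left.
Cardio T2 at 6: only 20 left, fill 20.
Total = 21×70 + 14×90 + 13×40 + 8×30 + 6×20 = 3610.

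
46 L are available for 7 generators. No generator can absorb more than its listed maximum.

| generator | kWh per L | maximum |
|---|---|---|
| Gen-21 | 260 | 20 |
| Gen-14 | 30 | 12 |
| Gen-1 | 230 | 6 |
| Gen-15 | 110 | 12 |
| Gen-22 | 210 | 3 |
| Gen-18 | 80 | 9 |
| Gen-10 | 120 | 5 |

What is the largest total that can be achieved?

9130

Order the generators by kWh per L: Gen-21 260 > Gen-1 230 > Gen-22 210 > Gen-10 120 > Gen-15 110 > Gen-18 80 > Gen-14 30.
Give Gen-21 20 to hit its cap of 20 → 26 left.
Give Gen-1 6 to hit its cap of 6 → 20 left.
Gen-22 takes 3 to reach its cap of 3 → 17 left.
Give Gen-10 5 to hit its cap of 5 → 12 left.
Gen-15 takes 12 to reach its cap of 12 → 0 left.
Total = 260×20 + 230×6 + 110×12 + 210×3 + 120×5 = 9130.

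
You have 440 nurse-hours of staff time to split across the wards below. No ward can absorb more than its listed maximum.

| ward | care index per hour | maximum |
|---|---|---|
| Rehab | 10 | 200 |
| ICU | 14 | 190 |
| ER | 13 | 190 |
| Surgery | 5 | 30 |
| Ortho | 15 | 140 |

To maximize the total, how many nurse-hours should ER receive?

110

Highest care index per hour first: Ortho 15 > ICU 14 > ER 13 > Rehab 10 > Surgery 5.
Ortho takes 140 to reach its cap of 140 — 300 left.
ICU takes 190 to reach its cap of 190 — 110 left.
Only 110 left; ER takes them to reach 110.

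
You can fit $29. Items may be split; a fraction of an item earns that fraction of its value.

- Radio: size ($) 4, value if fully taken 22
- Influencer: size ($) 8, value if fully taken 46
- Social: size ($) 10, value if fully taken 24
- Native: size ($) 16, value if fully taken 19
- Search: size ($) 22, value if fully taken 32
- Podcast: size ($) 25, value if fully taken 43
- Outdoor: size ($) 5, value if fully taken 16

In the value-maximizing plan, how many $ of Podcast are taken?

2

Sort by value density: Influencer 46/8≈5.75, Radio 22/4≈5.5, Outdoor 16/5≈3.2, Social 24/10≈2.4, Podcast 43/25≈1.72, Search 32/22≈1.45, Native 19/16≈1.19.
All 8 $ of Influencer fit (value 46) ; 21 remain.
Radio: take in full, 4 $ for value 22 ; 17 left.
Take all of Outdoor (5 $, value 16) ; 12 $ left.
Social: take in full, 10 $ for value 24 ; 2 left.
Fill the last 2 $ with part of Podcast: 2/25 of it earns 3.44.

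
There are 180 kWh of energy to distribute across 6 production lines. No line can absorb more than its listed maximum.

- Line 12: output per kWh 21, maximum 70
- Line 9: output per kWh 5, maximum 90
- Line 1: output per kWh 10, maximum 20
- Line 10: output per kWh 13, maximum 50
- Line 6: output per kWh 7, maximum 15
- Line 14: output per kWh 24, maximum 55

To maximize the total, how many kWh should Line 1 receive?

5

Highest output per kWh first: Line 14 24 > Line 12 21 > Line 10 13 > Line 1 10 > Line 6 7 > Line 9 5.
Line 14 takes 55 to reach its cap of 55 — 125 left.
Give Line 12 70 to hit its cap of 70 — 55 left.
Line 10: +50 to 50 (cap) — 5 left.
Line 1: +5 (room for 20) → 5. Pool exhausted.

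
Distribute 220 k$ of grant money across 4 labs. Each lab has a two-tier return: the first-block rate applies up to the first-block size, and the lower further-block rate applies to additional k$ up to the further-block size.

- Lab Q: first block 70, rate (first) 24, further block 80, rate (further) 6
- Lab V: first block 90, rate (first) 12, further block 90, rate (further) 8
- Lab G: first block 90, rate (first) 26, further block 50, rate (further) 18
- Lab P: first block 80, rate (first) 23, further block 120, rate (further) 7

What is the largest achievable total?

Rank every tier by rate: Lab G/first 26 > Lab Q/first 24 > Lab P/first 23 > Lab G/second 18 > Lab V/first 12 > Lab V/second 8 > Lab P/second 7 > Lab Q/second 6.
Fill Lab G first block (90 at 26) — 130 left.
Lab Q/first (24): +70 — 60 left.
Lab P first at 23: only 60 left, fill 60.
Total = 26×90 + 24×70 + 23×60 = 5400.

5400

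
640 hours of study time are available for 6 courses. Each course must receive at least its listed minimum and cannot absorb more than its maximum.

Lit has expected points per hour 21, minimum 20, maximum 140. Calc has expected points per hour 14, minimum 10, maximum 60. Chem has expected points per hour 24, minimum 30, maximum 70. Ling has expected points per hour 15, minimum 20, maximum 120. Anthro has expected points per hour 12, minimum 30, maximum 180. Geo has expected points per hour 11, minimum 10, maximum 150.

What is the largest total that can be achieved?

10190

Meeting every minimum uses 20+10+30+20+30+10 = 120 hours, leaving 520.
Highest expected points per hour first: Chem 24 > Lit 21 > Ling 15 > Calc 14 > Anthro 12 > Geo 11.
Give Chem 40 more to hit its cap of 70 ; 480 left.
Lit takes 120 more to reach its cap of 140 ; 360 left.
Ling takes 100 more to reach its cap of 120 ; 260 left.
Calc: +50 to 60 (cap) ; 210 left.
Anthro: +150 to 180 (cap) ; 60 left.
Geo has room for 140 more but only 60 remain, so it gets 70.
Total = 21×140 + 14×60 + 24×70 + 15×120 + 12×180 + 11×70 = 10190.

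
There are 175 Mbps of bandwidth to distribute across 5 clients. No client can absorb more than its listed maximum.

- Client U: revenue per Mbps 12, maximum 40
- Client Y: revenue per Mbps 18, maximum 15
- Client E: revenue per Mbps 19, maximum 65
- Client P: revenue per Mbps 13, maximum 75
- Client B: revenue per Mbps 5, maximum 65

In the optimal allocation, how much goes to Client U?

Highest revenue per Mbps first: Client E 19 > Client Y 18 > Client P 13 > Client U 12 > Client B 5.
Give Client E 65 to hit its cap of 65 → 110 left.
Give Client Y 15 to hit its cap of 15 → 95 left.
Give Client P 75 to hit its cap of 75 → 20 left.
Only 20 left; Client U takes them to reach 20.

20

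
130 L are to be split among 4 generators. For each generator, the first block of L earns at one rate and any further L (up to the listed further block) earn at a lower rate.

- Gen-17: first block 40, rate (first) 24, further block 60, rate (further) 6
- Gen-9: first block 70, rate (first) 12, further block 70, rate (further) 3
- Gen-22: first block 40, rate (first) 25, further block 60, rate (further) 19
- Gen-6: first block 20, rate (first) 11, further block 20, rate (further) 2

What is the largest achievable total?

2910

Treat each block as its own option and order by rate: Gen-22/tier1 25 > Gen-17/tier1 24 > Gen-22/tier2 19 > Gen-9/tier1 12 > Gen-6/tier1 11 > Gen-17/tier2 6 > Gen-9/tier2 3 > Gen-6/tier2 2.
Gen-22/tier1 (25): +40 ; 90 left.
Fill Gen-17 tier1 block (40 at 24) ; 50 left.
50 remain; put them into Gen-22 tier2 at 19.
Total = 25×40 + 24×40 + 19×50 = 2910.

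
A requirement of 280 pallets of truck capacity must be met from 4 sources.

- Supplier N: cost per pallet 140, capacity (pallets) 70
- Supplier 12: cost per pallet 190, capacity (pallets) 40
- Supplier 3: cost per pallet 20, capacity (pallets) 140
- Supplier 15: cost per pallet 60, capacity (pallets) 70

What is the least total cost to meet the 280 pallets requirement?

16800

Fill from the cheapest source first.
Supplier 3 (20): use full 140 — 140 pallets to go.
Take 70 from Supplier 15 at 60 — need 70 more.
Supplier N at 140: take all 70 pallets — 0 still needed.
Supplier 12: unused.
Cost = 140×20 + 70×60 + 70×140 = 16800.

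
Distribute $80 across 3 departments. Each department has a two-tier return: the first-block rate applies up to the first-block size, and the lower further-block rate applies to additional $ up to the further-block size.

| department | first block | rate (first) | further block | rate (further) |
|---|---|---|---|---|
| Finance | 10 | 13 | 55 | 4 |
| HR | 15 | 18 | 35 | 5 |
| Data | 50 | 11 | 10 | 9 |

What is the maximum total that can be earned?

995

Rank every tier by rate: HR/T1 18 > Finance/T1 13 > Data/T1 11 > Data/T2 9 > HR/T2 5 > Finance/T2 4.
HR T1 at 18: fill all 15 — 65 left.
Fill Finance T1 block (10 at 13) — 55 left.
Data T1 at 11: fill all 50 — 5 left.
Data/T2: +5 of 10 at 9; pool empty.
Total = 18×15 + 13×10 + 11×50 + 9×5 = 995.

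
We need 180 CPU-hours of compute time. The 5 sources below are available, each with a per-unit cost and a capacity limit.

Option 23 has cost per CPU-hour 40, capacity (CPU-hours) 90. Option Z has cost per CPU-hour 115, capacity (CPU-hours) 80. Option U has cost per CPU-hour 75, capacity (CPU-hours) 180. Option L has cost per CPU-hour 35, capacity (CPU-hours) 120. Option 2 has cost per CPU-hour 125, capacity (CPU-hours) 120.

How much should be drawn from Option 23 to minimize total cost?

Fill from the cheapest source first.
Take 120 from Option L at 35 → need 60 more.
Take 60 from Option 23 at 40 to finish.
Option U, Option Z, Option 2: unused.

60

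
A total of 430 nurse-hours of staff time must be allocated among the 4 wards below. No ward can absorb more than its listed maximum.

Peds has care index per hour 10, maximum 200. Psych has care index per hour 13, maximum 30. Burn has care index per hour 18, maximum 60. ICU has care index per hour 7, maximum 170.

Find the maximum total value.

Highest care index per hour first: Burn 18 > Psych 13 > Peds 10 > ICU 7.
Give Burn 60 to hit its cap of 60 ; 370 left.
Psych: +30 to 30 (cap) ; 340 left.
Give Peds 200 to hit its cap of 200 ; 140 left.
Only 140 left; ICU takes them to reach 140.
Total = 10×200 + 13×30 + 18×60 + 7×140 = 4450.

4450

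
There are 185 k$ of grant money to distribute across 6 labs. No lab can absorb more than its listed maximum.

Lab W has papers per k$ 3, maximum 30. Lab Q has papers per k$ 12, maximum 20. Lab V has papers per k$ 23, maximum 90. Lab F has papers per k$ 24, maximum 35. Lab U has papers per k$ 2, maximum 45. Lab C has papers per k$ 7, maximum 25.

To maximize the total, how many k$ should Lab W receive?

15

Highest papers per k$ first: Lab F 24 > Lab V 23 > Lab Q 12 > Lab C 7 > Lab W 3 > Lab U 2.
Lab F: +35 to 35 (cap) — 150 left.
Lab V takes 90 to reach its cap of 90 — 60 left.
Give Lab Q 20 to hit its cap of 20 — 40 left.
Give Lab C 25 to hit its cap of 25 — 15 left.
Lab W: +15 (room for 30) → 15. Pool exhausted.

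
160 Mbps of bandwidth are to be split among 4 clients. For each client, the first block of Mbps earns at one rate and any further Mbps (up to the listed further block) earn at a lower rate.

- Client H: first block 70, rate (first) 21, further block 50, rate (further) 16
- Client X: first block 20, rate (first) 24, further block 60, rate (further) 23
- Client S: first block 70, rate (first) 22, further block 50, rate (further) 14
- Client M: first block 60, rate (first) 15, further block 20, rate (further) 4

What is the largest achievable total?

3610

Rank every tier by rate: Client X/first 24 > Client X/second 23 > Client S/first 22 > Client H/first 21 > Client H/second 16 > Client M/first 15 > Client S/second 14 > Client M/second 4.
Fill Client X first block (20 at 24) ; 140 left.
Fill Client X second block (60 at 23) ; 80 left.
Client S/first (22): +70 ; 10 left.
10 remain; put them into Client H first at 21.
Total = 24×20 + 23×60 + 22×70 + 21×10 = 3610.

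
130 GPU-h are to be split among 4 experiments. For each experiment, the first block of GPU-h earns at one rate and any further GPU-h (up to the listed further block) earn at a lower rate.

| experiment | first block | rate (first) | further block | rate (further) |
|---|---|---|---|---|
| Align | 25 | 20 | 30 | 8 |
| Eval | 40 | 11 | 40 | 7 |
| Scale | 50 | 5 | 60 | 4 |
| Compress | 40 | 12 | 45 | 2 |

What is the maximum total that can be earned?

1620

Rank every tier by rate: Align/first 20 > Compress/first 12 > Eval/first 11 > Align/second 8 > Eval/second 7 > Scale/first 5 > Scale/second 4 > Compress/second 2.
Fill Align first block (25 at 20) → 105 left.
Compress/first (12): +40 → 65 left.
Eval first at 11: fill all 40 → 25 left.
25 remain; put them into Align second at 8.
Total = 20×25 + 12×40 + 11×40 + 8×25 = 1620.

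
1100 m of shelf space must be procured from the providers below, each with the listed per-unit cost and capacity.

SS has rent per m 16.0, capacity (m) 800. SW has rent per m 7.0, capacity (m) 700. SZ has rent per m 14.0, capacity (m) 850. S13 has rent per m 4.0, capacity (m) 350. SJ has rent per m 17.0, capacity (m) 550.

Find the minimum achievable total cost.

Use providers in increasing cost order.
Take 350 from S13 at 4.0 ; need 750 more.
SW (7.0): use full 700 ; 50 m to go.
SZ (14.0): take the remaining 50 ; done.
SS, SJ: unused.
Cost = 350×4.0 + 700×7.0 + 50×14.0 = 7000.

7000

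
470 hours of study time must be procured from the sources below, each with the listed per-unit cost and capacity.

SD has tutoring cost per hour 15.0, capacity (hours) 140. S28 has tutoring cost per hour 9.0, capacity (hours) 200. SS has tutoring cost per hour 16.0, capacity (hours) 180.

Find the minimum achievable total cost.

Fill from the cheapest source first.
Take 200 from S28 at 9.0 → need 270 more.
Take 140 from SD at 15.0 → need 130 more.
Take 130 from SS at 16.0 to finish.
Cost = 200×9.0 + 140×15.0 + 130×16.0 = 5980.

5980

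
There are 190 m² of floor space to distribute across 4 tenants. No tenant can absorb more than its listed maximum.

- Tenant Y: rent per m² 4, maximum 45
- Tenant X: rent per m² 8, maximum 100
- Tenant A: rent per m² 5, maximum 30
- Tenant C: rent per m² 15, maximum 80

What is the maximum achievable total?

2050

Highest rent per m² first: Tenant C 15 > Tenant X 8 > Tenant A 5 > Tenant Y 4.
Give Tenant C 80 to hit its cap of 80 ; 110 left.
Tenant X takes 100 to reach its cap of 100 ; 10 left.
Tenant A has room for 30 but only 10 remain, so it gets 10.
Total = 8×100 + 5×10 + 15×80 = 2050.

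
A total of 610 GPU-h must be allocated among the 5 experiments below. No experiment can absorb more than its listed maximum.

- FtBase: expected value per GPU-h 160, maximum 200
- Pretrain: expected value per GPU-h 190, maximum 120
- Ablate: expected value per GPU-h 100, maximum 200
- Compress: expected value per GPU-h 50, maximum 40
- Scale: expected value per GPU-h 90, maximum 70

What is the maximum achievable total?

82100

Rank by expected value per GPU-h: Pretrain 190 > FtBase 160 > Ablate 100 > Scale 90 > Compress 50.
Pretrain takes 120 to reach its cap of 120 — 490 left.
FtBase takes 200 to reach its cap of 200 — 290 left.
Ablate takes 200 to reach its cap of 200 — 90 left.
Scale takes 70 to reach its cap of 70 — 20 left.
Compress has room for 40 but only 20 remain, so it gets 20.
Total = 160×200 + 190×120 + 100×200 + 50×20 + 90×70 = 82100.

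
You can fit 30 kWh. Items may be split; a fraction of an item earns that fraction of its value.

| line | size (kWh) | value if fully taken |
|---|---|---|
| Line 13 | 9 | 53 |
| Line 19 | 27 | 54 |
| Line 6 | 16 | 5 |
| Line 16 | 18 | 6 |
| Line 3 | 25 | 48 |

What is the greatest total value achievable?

95

Sort by value density: Line 13 53/9≈5.89, Line 19 54/27≈2, Line 3 48/25≈1.92, Line 16 6/18≈0.333, Line 6 5/16≈0.312.
All 9 kWh of Line 13 fit (value 53) — 21 remain.
Fill the last 21 kWh with part of Line 19: 21/27 of it earns 42.
Total value = 95.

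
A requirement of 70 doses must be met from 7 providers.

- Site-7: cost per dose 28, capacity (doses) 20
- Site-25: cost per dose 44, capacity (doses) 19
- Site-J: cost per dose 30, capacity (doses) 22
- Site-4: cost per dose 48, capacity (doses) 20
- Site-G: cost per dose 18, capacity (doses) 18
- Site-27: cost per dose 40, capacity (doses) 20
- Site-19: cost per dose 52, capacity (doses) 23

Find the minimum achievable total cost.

1944

Cheapest first:
Site-G (18): use full 18 → 52 doses to go.
Site-7 (28): use full 20 → 32 doses to go.
Site-J (30): use full 22 → 10 doses to go.
Site-27 at 40: take 10 of its 20 → requirement met.
Site-25, Site-4, Site-19: unused.
Cost = 18×18 + 20×28 + 22×30 + 10×40 = 1944.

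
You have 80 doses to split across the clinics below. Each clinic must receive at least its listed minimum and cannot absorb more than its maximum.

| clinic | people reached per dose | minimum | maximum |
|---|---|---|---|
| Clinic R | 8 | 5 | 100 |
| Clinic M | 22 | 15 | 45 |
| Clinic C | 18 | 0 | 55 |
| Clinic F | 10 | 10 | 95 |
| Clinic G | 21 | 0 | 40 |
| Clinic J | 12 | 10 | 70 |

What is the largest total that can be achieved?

1460

Meeting every minimum uses 5+15+0+10+0+10 = 40 doses, leaving 40.
Highest people reached per dose first: Clinic M 22 > Clinic G 21 > Clinic C 18 > Clinic J 12 > Clinic F 10 > Clinic R 8.
Clinic M takes 30 more to reach its cap of 45 ; 10 left.
Only 10 left; Clinic G takes them to reach 10.
Total = 8×5 + 22×45 + 10×10 + 21×10 + 12×10 = 1460.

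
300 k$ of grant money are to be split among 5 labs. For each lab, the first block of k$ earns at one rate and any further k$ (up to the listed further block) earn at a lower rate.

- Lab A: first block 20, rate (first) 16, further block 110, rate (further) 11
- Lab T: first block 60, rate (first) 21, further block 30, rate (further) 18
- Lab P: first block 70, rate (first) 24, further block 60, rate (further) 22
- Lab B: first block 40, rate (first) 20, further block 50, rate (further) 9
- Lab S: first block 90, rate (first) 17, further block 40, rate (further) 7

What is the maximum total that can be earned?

6280

Treat each block as its own option and order by rate: Lab P/tier1 24 > Lab P/tier2 22 > Lab T/tier1 21 > Lab B/tier1 20 > Lab T/tier2 18 > Lab S/tier1 17 > Lab A/tier1 16 > Lab A/tier2 11 > Lab B/tier2 9 > Lab S/tier2 7.
Fill Lab P tier1 block (70 at 24) → 230 left.
Fill Lab P tier2 block (60 at 22) → 170 left.
Lab T/tier1 (21): +60 → 110 left.
Fill Lab B tier1 block (40 at 20) → 70 left.
Fill Lab T tier2 block (30 at 18) → 40 left.
Lab S tier1 at 17: only 40 left, fill 40.
Total = 24×70 + 22×60 + 21×60 + 20×40 + 18×30 + 17×40 = 6280.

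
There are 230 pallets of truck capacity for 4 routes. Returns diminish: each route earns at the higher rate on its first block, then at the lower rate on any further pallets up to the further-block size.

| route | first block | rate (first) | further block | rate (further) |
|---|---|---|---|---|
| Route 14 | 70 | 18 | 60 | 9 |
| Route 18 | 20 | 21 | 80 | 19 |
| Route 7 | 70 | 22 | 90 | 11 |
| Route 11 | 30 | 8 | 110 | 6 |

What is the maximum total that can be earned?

Treat each block as its own option and order by rate: Route 7/T1 22 > Route 18/T1 21 > Route 18/T2 19 > Route 14/T1 18 > Route 7/T2 11 > Route 14/T2 9 > Route 11/T1 8 > Route 11/T2 6.
Route 7/T1 (22): +70 → 160 left.
Fill Route 18 T1 block (20 at 21) → 140 left.
Route 18 T2 at 19: fill all 80 → 60 left.
Route 14 T1 at 18: only 60 left, fill 60.
Total = 22×70 + 21×20 + 19×80 + 18×60 = 4560.

4560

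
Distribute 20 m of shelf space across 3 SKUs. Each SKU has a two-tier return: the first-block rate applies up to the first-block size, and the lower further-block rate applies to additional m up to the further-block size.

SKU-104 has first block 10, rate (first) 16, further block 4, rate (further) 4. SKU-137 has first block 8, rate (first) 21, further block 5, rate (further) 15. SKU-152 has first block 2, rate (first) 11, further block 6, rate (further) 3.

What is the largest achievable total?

358

Rank every tier by rate: SKU-137/tier1 21 > SKU-104/tier1 16 > SKU-137/tier2 15 > SKU-152/tier1 11 > SKU-104/tier2 4 > SKU-152/tier2 3.
SKU-137/tier1 (21): +8 → 12 left.
SKU-104 tier1 at 16: fill all 10 → 2 left.
SKU-137 tier2 at 15: only 2 left, fill 2.
Total = 21×8 + 16×10 + 15×2 = 358.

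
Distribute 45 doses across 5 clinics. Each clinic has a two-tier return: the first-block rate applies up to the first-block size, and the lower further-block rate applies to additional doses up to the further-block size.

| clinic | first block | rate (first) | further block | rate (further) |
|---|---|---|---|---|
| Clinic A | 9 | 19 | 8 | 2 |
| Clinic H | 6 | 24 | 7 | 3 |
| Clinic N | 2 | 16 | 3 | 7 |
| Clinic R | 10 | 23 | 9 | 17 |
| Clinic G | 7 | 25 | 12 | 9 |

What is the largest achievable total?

Rank every tier by rate: Clinic G/first 25 > Clinic H/first 24 > Clinic R/first 23 > Clinic A/first 19 > Clinic R/second 17 > Clinic N/first 16 > Clinic G/second 9 > Clinic N/second 7 > Clinic H/second 3 > Clinic A/second 2.
Clinic G/first (25): +7 — 38 left.
Fill Clinic H first block (6 at 24) — 32 left.
Clinic R first at 23: fill all 10 — 22 left.
Clinic A first at 19: fill all 9 — 13 left.
Clinic R/second (17): +9 — 4 left.
Clinic N/first (16): +2 — 2 left.
Clinic G second at 9: only 2 left, fill 2.
Total = 25×7 + 24×6 + 23×10 + 19×9 + 17×9 + 16×2 + 9×2 = 923.

923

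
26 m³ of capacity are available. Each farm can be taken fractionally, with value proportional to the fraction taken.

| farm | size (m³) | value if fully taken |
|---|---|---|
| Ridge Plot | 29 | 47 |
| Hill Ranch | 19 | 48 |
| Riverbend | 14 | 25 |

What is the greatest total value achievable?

60.5

Rank by value-to-size ratio: Hill Ranch 48/19≈2.53, Riverbend 25/14≈1.79, Ridge Plot 47/29≈1.62.
Take all of Hill Ranch (19 m³, value 48) → 7 m³ left.
7 m³ left: a 7/14 share of Riverbend gives 25×7/14 = 12.5.
Total value = 60.5.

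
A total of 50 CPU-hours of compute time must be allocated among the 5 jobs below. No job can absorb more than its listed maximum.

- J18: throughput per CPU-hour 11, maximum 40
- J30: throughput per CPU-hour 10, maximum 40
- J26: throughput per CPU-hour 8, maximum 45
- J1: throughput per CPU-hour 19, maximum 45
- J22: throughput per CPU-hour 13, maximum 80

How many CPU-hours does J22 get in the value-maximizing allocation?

Rank by throughput per CPU-hour: J1 19 > J22 13 > J18 11 > J30 10 > J26 8.
J1 takes 45 to reach its cap of 45 ; 5 left.
J22: +5 (room for 80) → 5. Pool exhausted.

5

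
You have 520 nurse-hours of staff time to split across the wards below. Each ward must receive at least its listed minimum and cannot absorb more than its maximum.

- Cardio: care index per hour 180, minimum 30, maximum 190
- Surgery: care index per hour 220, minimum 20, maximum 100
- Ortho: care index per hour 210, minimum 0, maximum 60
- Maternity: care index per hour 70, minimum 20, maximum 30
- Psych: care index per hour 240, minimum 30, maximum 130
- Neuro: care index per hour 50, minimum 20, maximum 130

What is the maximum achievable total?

102400

Meeting every minimum uses 30+20+0+20+30+20 = 120 nurse-hours, leaving 400.
Order the wards by care index per hour: Psych 240 > Surgery 220 > Ortho 210 > Cardio 180 > Maternity 70 > Neuro 50.
Psych: +100 to 130 (cap) ; 300 left.
Surgery takes 80 more to reach its cap of 100 ; 220 left.
Give Ortho 60 more to hit its cap of 60 ; 160 left.
Give Cardio 160 more to hit its cap of 190 ; 0 left.
Total = 180×190 + 220×100 + 210×60 + 70×20 + 240×130 + 50×20 = 102400.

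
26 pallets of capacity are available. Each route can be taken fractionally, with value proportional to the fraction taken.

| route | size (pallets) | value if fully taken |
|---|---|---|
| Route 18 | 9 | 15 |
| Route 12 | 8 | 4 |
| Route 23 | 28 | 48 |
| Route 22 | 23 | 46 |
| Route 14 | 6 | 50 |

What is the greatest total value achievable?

Rank by value-to-size ratio: Route 14 50/6≈8.33, Route 22 46/23≈2, Route 23 48/28≈1.71, Route 18 15/9≈1.67, Route 12 4/8≈0.5.
Take all of Route 14 (6 pallets, value 50) — 20 pallets left.
Only 20 pallets remain; take 20/23 of Route 22 for value 46×20/23 = 40.
Total value = 90.

90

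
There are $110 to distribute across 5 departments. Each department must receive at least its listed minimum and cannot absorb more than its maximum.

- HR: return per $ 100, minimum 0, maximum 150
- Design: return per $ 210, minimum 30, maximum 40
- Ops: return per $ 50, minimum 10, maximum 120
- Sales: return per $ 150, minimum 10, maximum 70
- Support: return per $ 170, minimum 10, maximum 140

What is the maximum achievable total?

18900

Meeting every minimum uses 0+30+10+10+10 = 60 $, leaving 50.
Highest return per $ first: Design 210 > Support 170 > Sales 150 > HR 100 > Ops 50.
Design: +10 to 40 (cap) — 40 left.
Support: +40 (room for 130) → 50. Pool exhausted.
Total = 210×40 + 50×10 + 150×10 + 170×50 = 18900.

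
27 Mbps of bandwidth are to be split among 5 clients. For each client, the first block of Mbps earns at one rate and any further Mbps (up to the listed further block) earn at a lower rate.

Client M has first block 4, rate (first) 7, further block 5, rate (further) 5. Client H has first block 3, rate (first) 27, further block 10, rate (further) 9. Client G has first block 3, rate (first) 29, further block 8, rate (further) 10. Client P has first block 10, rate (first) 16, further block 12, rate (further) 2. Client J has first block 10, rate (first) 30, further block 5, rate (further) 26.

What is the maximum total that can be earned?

Treat each block as its own option and order by rate: Client J/first 30 > Client G/first 29 > Client H/first 27 > Client J/second 26 > Client P/first 16 > Client G/second 10 > Client H/second 9 > Client M/first 7 > Client M/second 5 > Client P/second 2.
Fill Client J first block (10 at 30) → 17 left.
Client G/first (29): +3 → 14 left.
Client H first at 27: fill all 3 → 11 left.
Fill Client J second block (5 at 26) → 6 left.
Client P/first: +6 of 10 at 16; pool empty.
Total = 30×10 + 29×3 + 27×3 + 26×5 + 16×6 = 694.

694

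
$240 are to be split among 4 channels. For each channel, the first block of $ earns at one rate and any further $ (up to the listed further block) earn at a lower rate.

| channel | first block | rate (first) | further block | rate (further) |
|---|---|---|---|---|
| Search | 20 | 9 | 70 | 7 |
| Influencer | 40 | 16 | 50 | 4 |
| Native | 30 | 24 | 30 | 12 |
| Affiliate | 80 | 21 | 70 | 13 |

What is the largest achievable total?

Treat each block as its own option and order by rate: Native/tier1 24 > Affiliate/tier1 21 > Influencer/tier1 16 > Affiliate/tier2 13 > Native/tier2 12 > Search/tier1 9 > Search/tier2 7 > Influencer/tier2 4.
Native tier1 at 24: fill all 30 → 210 left.
Fill Affiliate tier1 block (80 at 21) → 130 left.
Fill Influencer tier1 block (40 at 16) → 90 left.
Affiliate tier2 at 13: fill all 70 → 20 left.
Native tier2 at 12: only 20 left, fill 20.
Total = 24×30 + 21×80 + 16×40 + 13×70 + 12×20 = 4190.

4190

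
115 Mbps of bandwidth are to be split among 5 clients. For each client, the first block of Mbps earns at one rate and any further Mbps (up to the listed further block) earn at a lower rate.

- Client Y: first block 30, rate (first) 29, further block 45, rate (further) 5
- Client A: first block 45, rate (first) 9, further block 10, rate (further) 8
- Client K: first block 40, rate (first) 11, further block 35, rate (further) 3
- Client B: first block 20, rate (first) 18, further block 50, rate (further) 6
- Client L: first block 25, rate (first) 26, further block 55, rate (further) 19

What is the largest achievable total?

Treat each block as its own option and order by rate: Client Y/T1 29 > Client L/T1 26 > Client L/T2 19 > Client B/T1 18 > Client K/T1 11 > Client A/T1 9 > Client A/T2 8 > Client B/T2 6 > Client Y/T2 5 > Client K/T2 3.
Client Y T1 at 29: fill all 30 ; 85 left.
Client L T1 at 26: fill all 25 ; 60 left.
Fill Client L T2 block (55 at 19) ; 5 left.
Client B T1 at 18: only 5 left, fill 5.
Total = 29×30 + 26×25 + 19×55 + 18×5 = 2655.

2655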